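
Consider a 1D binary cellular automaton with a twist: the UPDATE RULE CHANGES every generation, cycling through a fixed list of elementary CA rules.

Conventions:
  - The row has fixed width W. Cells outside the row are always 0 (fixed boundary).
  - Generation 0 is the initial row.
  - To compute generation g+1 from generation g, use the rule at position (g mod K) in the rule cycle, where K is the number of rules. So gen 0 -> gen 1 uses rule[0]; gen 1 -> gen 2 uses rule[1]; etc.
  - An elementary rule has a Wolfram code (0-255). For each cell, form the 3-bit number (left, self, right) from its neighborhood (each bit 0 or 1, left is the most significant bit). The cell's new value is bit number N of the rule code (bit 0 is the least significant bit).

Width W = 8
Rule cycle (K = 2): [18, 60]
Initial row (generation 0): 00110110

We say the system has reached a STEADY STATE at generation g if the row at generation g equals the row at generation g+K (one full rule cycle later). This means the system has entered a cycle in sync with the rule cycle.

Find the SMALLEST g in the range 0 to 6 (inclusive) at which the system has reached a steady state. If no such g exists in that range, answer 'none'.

Answer: 5

Derivation:
Gen 0: 00110110
Gen 1 (rule 18): 01000001
Gen 2 (rule 60): 01100001
Gen 3 (rule 18): 10010010
Gen 4 (rule 60): 11011011
Gen 5 (rule 18): 00000000
Gen 6 (rule 60): 00000000
Gen 7 (rule 18): 00000000
Gen 8 (rule 60): 00000000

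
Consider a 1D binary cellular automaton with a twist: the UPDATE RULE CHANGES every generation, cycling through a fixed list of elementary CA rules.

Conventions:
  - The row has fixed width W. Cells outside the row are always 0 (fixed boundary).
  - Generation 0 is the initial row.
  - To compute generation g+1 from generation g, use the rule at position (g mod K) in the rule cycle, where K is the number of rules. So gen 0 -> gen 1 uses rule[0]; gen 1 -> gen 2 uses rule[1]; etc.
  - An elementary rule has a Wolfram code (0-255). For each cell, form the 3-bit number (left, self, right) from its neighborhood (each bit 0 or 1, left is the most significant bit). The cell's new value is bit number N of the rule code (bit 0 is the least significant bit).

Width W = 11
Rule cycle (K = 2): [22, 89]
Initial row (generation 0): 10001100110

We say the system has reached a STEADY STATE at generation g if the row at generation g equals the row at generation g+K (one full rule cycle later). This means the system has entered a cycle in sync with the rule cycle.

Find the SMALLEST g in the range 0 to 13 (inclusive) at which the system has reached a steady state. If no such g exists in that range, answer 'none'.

Answer: 13

Derivation:
Gen 0: 10001100110
Gen 1 (rule 22): 11010011001
Gen 2 (rule 89): 11001011100
Gen 3 (rule 22): 00111000010
Gen 4 (rule 89): 10101111001
Gen 5 (rule 22): 10100000111
Gen 6 (rule 89): 00011110101
Gen 7 (rule 22): 00100000101
Gen 8 (rule 89): 10011110000
Gen 9 (rule 22): 11100001000
Gen 10 (rule 89): 10111100111
Gen 11 (rule 22): 10000011000
Gen 12 (rule 89): 01111011111
Gen 13 (rule 22): 10000000000
Gen 14 (rule 89): 01111111111
Gen 15 (rule 22): 10000000000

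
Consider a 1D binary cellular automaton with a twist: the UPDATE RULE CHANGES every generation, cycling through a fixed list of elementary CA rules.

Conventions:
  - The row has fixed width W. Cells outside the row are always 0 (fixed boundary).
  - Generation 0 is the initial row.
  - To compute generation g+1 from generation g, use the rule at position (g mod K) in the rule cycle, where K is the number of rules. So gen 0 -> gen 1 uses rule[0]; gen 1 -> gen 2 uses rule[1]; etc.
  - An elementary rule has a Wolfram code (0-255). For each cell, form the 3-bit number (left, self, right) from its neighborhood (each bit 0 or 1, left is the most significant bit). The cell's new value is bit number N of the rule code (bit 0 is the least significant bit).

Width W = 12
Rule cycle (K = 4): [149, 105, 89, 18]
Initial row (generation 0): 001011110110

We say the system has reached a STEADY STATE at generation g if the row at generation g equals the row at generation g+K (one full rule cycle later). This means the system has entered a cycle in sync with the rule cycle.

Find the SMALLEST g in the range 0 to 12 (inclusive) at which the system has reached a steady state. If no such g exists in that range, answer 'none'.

Gen 0: 001011110110
Gen 1 (rule 149): 101001100001
Gen 2 (rule 105): 010001101100
Gen 3 (rule 89): 001101101111
Gen 4 (rule 18): 010000000000
Gen 5 (rule 149): 011111111111
Gen 6 (rule 105): 010000000001
Gen 7 (rule 89): 001111111100
Gen 8 (rule 18): 010000000010
Gen 9 (rule 149): 011111111011
Gen 10 (rule 105): 010000001111
Gen 11 (rule 89): 001111101001
Gen 12 (rule 18): 010000000110
Gen 13 (rule 149): 011111110001
Gen 14 (rule 105): 010000010100
Gen 15 (rule 89): 001111000011
Gen 16 (rule 18): 010000100100

Answer: none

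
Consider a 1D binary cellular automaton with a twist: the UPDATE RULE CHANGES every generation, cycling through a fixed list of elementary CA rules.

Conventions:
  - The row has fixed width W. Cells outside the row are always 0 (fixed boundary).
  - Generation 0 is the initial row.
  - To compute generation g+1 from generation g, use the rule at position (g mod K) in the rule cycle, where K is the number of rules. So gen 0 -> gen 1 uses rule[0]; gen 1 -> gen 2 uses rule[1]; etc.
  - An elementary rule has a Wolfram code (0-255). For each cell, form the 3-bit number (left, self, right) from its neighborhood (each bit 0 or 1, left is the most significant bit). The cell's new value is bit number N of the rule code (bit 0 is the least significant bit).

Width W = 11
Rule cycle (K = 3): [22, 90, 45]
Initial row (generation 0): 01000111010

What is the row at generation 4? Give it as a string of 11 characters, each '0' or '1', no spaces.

Gen 0: 01000111010
Gen 1 (rule 22): 11101000011
Gen 2 (rule 90): 10100100111
Gen 3 (rule 45): 11100100100
Gen 4 (rule 22): 00011111110

Answer: 00011111110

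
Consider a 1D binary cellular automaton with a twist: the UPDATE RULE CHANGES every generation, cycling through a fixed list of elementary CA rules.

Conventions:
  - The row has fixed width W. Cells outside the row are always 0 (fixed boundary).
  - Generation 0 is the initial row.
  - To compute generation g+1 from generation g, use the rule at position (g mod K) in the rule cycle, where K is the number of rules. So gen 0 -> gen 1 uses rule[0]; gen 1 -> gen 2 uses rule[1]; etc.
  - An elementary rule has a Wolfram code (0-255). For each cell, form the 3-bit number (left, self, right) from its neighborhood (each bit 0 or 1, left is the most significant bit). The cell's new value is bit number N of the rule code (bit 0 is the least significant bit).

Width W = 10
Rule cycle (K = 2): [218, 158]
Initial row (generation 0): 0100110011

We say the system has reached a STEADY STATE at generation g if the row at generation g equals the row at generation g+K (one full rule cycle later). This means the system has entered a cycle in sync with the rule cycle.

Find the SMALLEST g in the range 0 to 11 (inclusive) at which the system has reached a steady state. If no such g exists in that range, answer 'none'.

Answer: 5

Derivation:
Gen 0: 0100110011
Gen 1 (rule 218): 1011111111
Gen 2 (rule 158): 1011111110
Gen 3 (rule 218): 0011111111
Gen 4 (rule 158): 0111111110
Gen 5 (rule 218): 1111111111
Gen 6 (rule 158): 1111111110
Gen 7 (rule 218): 1111111111
Gen 8 (rule 158): 1111111110
Gen 9 (rule 218): 1111111111
Gen 10 (rule 158): 1111111110
Gen 11 (rule 218): 1111111111
Gen 12 (rule 158): 1111111110
Gen 13 (rule 218): 1111111111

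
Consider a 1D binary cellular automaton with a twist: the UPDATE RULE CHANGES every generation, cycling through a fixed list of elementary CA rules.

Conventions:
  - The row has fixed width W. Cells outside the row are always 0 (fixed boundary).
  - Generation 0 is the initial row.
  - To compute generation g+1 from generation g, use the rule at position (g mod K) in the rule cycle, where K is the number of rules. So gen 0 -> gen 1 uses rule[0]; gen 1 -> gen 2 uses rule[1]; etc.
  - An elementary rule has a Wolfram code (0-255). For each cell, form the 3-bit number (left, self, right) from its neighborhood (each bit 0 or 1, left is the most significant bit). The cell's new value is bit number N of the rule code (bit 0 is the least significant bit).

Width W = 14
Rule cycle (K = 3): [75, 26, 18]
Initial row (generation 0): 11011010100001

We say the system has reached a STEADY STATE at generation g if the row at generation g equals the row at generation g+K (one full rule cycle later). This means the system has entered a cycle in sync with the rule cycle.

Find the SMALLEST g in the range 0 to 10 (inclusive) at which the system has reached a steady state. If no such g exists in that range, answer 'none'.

Answer: none

Derivation:
Gen 0: 11011010100001
Gen 1 (rule 75): 11011000001110
Gen 2 (rule 26): 10010100011001
Gen 3 (rule 18): 01100010100110
Gen 4 (rule 75): 11101100001110
Gen 5 (rule 26): 10001010011001
Gen 6 (rule 18): 01010001100110
Gen 7 (rule 75): 10000111101110
Gen 8 (rule 26): 01001100001001
Gen 9 (rule 18): 10110010010110
Gen 10 (rule 75): 00110100100110
Gen 11 (rule 26): 01100011011101
Gen 12 (rule 18): 10010100000000
Gen 13 (rule 75): 00100001111111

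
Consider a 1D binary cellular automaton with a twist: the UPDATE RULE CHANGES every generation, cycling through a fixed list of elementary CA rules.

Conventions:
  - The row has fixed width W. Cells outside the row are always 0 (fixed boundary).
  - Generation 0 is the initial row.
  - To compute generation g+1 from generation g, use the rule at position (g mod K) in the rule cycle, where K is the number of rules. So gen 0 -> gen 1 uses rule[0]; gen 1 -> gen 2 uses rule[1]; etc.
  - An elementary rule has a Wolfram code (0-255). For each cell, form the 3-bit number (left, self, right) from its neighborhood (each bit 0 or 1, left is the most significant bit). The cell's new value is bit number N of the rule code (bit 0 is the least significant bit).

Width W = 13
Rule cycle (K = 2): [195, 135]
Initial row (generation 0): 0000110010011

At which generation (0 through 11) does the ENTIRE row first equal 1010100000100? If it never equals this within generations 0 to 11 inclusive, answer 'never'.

Answer: 3

Derivation:
Gen 0: 0000110010011
Gen 1 (rule 195): 1111010100101
Gen 2 (rule 135): 0110010101101
Gen 3 (rule 195): 1010100000100
Gen 4 (rule 135): 1010101111101
Gen 5 (rule 195): 0000000111100
Gen 6 (rule 135): 1111111011001
Gen 7 (rule 195): 0111111001010
Gen 8 (rule 135): 1011110011010
Gen 9 (rule 195): 0001110101000
Gen 10 (rule 135): 1110100101011
Gen 11 (rule 195): 0110001000001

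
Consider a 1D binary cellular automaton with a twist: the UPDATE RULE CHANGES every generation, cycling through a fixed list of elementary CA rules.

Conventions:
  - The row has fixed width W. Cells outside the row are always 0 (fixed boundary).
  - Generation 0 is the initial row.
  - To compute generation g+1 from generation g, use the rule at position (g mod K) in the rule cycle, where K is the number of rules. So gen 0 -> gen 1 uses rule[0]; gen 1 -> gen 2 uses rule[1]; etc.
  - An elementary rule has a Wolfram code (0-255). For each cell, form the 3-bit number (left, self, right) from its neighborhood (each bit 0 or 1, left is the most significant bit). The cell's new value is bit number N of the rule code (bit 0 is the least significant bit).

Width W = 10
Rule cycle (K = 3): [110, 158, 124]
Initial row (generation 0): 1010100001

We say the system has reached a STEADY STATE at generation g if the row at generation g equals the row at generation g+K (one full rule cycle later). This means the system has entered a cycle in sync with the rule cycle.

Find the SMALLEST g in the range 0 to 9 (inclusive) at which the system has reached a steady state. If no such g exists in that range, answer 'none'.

Answer: none

Derivation:
Gen 0: 1010100001
Gen 1 (rule 110): 1111100011
Gen 2 (rule 158): 1111010110
Gen 3 (rule 124): 1001111111
Gen 4 (rule 110): 1011000001
Gen 5 (rule 158): 1010100011
Gen 6 (rule 124): 1111110011
Gen 7 (rule 110): 1000010111
Gen 8 (rule 158): 1100110110
Gen 9 (rule 124): 1110111111
Gen 10 (rule 110): 1011100001
Gen 11 (rule 158): 1011010011
Gen 12 (rule 124): 1111111011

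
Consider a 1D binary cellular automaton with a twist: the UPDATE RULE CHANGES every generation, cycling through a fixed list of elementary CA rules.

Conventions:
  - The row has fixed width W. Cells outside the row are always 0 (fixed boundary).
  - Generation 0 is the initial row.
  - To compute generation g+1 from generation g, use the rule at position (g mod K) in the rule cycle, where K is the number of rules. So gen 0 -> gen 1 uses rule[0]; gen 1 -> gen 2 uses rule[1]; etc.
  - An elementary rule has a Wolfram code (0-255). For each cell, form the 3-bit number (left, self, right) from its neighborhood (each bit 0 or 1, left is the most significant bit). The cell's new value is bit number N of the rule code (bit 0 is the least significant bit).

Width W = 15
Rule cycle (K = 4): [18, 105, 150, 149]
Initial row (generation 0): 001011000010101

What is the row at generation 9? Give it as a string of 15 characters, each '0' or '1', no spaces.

Gen 0: 001011000010101
Gen 1 (rule 18): 010000100100000
Gen 2 (rule 105): 000110000001111
Gen 3 (rule 150): 001001000010110
Gen 4 (rule 149): 101101111010001
Gen 5 (rule 18): 000000000001010
Gen 6 (rule 105): 111111111100100
Gen 7 (rule 150): 011111111011110
Gen 8 (rule 149): 001111110001101
Gen 9 (rule 18): 010000001010000

Answer: 010000001010000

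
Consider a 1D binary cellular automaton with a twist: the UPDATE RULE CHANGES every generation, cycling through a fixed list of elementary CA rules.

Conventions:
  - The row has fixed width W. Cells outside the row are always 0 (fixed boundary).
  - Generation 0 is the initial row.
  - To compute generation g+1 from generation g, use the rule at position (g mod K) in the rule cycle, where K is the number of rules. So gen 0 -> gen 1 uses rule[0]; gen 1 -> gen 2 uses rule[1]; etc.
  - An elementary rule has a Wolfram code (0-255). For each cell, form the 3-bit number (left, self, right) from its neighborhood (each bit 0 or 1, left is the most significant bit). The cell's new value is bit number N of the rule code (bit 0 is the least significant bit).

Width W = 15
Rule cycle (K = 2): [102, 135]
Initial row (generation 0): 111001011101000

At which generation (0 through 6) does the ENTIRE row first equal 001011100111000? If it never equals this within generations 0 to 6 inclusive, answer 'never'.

Answer: 1

Derivation:
Gen 0: 111001011101000
Gen 1 (rule 102): 001011100111000
Gen 2 (rule 135): 111001001010011
Gen 3 (rule 102): 001011011110101
Gen 4 (rule 135): 111000001100101
Gen 5 (rule 102): 001000010101111
Gen 6 (rule 135): 111011110100110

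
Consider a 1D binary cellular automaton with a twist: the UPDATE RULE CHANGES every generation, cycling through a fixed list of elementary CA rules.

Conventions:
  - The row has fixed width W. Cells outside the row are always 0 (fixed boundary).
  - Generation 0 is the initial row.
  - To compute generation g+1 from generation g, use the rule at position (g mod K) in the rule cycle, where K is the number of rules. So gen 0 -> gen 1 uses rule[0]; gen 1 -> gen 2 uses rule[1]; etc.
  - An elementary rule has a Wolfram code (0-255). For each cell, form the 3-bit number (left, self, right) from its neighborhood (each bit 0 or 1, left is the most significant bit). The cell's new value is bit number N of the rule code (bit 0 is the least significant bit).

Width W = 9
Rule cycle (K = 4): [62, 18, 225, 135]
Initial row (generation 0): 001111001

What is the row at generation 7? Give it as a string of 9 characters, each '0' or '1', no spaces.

Gen 0: 001111001
Gen 1 (rule 62): 011000111
Gen 2 (rule 18): 100101000
Gen 3 (rule 225): 000010011
Gen 4 (rule 135): 111110100
Gen 5 (rule 62): 100001110
Gen 6 (rule 18): 010010001
Gen 7 (rule 225): 000000100

Answer: 000000100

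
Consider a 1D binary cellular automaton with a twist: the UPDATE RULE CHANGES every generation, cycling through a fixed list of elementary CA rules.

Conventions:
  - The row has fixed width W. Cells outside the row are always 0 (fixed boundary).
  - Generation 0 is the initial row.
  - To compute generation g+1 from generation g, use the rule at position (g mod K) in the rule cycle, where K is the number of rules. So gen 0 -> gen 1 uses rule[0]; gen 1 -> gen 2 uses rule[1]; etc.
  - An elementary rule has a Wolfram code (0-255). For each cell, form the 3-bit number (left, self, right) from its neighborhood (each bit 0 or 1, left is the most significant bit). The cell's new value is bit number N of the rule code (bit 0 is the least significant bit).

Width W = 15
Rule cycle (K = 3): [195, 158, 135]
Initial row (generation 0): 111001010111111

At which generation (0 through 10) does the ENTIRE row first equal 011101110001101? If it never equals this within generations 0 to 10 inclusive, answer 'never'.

Gen 0: 111001010111111
Gen 1 (rule 195): 011010000011111
Gen 2 (rule 158): 110011000111110
Gen 3 (rule 135): 000100011011100
Gen 4 (rule 195): 111001101001101
Gen 5 (rule 158): 110111001111001
Gen 6 (rule 135): 000010010110011
Gen 7 (rule 195): 111100100010101
Gen 8 (rule 158): 111011110110101
Gen 9 (rule 135): 010001100000101
Gen 10 (rule 195): 100110101111000

Answer: never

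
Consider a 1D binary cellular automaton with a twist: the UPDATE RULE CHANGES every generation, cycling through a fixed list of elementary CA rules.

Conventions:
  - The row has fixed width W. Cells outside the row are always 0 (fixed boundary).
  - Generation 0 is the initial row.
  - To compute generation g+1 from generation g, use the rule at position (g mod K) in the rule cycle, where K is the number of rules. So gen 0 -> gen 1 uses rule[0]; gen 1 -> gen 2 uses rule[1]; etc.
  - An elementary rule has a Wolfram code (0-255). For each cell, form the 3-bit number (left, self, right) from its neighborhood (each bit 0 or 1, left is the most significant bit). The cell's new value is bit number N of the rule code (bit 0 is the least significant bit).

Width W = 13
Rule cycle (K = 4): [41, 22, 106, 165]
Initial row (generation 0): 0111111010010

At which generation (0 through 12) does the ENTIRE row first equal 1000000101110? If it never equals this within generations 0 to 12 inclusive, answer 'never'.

Answer: never

Derivation:
Gen 0: 0111111010010
Gen 1 (rule 41): 0100000100000
Gen 2 (rule 22): 1110001110000
Gen 3 (rule 106): 1010011010000
Gen 4 (rule 165): 1110000110111
Gen 5 (rule 41): 1000110101100
Gen 6 (rule 22): 1101000100010
Gen 7 (rule 106): 1110001000100
Gen 8 (rule 165): 0100101010101
Gen 9 (rule 41): 0000010101010
Gen 10 (rule 22): 0000110101011
Gen 11 (rule 106): 0001111010111
Gen 12 (rule 165): 1100110111010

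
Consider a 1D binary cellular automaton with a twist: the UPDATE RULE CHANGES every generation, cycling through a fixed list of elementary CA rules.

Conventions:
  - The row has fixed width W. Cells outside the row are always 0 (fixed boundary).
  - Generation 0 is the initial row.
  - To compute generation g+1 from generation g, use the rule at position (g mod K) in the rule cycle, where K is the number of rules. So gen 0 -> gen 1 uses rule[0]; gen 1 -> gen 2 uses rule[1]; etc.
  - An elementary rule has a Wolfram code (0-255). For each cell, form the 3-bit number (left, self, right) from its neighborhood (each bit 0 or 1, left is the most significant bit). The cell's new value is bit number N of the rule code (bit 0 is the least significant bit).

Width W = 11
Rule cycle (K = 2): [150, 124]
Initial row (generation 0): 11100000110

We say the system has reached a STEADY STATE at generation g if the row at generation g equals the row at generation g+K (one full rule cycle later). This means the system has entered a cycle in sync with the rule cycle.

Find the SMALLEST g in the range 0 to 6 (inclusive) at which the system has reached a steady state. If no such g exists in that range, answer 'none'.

Answer: none

Derivation:
Gen 0: 11100000110
Gen 1 (rule 150): 01010001001
Gen 2 (rule 124): 01111001101
Gen 3 (rule 150): 10110110001
Gen 4 (rule 124): 11111111001
Gen 5 (rule 150): 01111110111
Gen 6 (rule 124): 01000011101
Gen 7 (rule 150): 11100101001
Gen 8 (rule 124): 10110111101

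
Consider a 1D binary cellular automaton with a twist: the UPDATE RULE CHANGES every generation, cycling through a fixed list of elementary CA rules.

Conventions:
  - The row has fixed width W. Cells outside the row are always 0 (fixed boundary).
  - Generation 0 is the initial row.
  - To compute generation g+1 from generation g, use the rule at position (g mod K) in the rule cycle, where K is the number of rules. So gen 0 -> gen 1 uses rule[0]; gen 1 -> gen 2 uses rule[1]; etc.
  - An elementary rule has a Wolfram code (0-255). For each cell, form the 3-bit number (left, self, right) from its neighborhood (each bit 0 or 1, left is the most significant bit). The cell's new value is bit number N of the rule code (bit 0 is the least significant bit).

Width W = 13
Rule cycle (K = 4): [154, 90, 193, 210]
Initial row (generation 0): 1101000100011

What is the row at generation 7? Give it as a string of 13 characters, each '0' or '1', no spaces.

Answer: 1000011000101

Derivation:
Gen 0: 1101000100011
Gen 1 (rule 154): 1000101010110
Gen 2 (rule 90): 0101000000111
Gen 3 (rule 193): 0000011110011
Gen 4 (rule 210): 0000101111101
Gen 5 (rule 154): 0001001111000
Gen 6 (rule 90): 0010111001100
Gen 7 (rule 193): 1000011000101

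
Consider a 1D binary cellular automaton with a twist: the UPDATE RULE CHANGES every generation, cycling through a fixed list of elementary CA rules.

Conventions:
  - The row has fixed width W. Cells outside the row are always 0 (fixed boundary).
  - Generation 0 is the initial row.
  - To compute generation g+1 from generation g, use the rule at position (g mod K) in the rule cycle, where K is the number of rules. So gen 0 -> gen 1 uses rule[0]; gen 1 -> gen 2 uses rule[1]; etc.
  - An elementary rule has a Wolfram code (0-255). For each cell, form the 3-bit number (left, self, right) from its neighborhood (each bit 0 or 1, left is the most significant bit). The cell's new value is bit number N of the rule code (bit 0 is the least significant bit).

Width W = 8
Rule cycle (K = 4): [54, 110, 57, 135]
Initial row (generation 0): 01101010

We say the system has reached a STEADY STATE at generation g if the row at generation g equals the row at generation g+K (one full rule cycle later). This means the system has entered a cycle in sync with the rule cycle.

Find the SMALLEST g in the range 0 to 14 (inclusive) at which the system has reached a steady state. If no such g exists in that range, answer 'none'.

Gen 0: 01101010
Gen 1 (rule 54): 10011111
Gen 2 (rule 110): 10110001
Gen 3 (rule 57): 01101100
Gen 4 (rule 135): 10000001
Gen 5 (rule 54): 11000011
Gen 6 (rule 110): 11000111
Gen 7 (rule 57): 10110100
Gen 8 (rule 135): 10000101
Gen 9 (rule 54): 11001111
Gen 10 (rule 110): 11011001
Gen 11 (rule 57): 10110100
Gen 12 (rule 135): 10000101
Gen 13 (rule 54): 11001111
Gen 14 (rule 110): 11011001
Gen 15 (rule 57): 10110100
Gen 16 (rule 135): 10000101
Gen 17 (rule 54): 11001111
Gen 18 (rule 110): 11011001

Answer: 7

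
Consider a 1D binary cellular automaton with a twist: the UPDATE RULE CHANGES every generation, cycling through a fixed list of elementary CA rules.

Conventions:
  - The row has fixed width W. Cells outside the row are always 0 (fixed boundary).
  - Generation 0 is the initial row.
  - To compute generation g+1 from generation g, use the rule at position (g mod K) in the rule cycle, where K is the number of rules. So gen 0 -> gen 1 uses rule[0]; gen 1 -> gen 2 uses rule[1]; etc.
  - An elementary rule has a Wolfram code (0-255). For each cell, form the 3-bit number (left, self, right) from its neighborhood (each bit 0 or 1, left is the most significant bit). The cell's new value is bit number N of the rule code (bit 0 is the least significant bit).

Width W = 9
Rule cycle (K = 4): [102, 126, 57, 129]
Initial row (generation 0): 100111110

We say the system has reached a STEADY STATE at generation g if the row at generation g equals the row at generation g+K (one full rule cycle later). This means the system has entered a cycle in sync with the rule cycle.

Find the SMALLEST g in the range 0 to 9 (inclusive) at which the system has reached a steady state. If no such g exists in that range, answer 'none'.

Answer: 2

Derivation:
Gen 0: 100111110
Gen 1 (rule 102): 101000010
Gen 2 (rule 126): 111100111
Gen 3 (rule 57): 100010100
Gen 4 (rule 129): 001000001
Gen 5 (rule 102): 011000011
Gen 6 (rule 126): 111100111
Gen 7 (rule 57): 100010100
Gen 8 (rule 129): 001000001
Gen 9 (rule 102): 011000011
Gen 10 (rule 126): 111100111
Gen 11 (rule 57): 100010100
Gen 12 (rule 129): 001000001
Gen 13 (rule 102): 011000011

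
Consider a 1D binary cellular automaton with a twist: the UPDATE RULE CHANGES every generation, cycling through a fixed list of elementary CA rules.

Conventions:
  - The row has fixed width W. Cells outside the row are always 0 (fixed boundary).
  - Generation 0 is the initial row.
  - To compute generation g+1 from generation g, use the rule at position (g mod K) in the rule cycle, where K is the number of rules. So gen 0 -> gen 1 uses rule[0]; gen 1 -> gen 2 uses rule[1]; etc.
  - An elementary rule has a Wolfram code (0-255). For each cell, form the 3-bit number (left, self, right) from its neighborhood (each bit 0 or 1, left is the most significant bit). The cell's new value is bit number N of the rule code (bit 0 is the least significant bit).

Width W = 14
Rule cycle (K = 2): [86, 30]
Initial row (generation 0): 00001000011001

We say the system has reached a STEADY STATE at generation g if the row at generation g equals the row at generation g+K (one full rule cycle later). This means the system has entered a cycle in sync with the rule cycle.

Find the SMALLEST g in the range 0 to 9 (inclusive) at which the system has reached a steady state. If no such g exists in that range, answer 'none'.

Gen 0: 00001000011001
Gen 1 (rule 86): 00011100101111
Gen 2 (rule 30): 00110011101000
Gen 3 (rule 86): 01011100101100
Gen 4 (rule 30): 11010011101010
Gen 5 (rule 86): 01011100101011
Gen 6 (rule 30): 11010011101010
Gen 7 (rule 86): 01011100101011
Gen 8 (rule 30): 11010011101010
Gen 9 (rule 86): 01011100101011
Gen 10 (rule 30): 11010011101010
Gen 11 (rule 86): 01011100101011

Answer: 4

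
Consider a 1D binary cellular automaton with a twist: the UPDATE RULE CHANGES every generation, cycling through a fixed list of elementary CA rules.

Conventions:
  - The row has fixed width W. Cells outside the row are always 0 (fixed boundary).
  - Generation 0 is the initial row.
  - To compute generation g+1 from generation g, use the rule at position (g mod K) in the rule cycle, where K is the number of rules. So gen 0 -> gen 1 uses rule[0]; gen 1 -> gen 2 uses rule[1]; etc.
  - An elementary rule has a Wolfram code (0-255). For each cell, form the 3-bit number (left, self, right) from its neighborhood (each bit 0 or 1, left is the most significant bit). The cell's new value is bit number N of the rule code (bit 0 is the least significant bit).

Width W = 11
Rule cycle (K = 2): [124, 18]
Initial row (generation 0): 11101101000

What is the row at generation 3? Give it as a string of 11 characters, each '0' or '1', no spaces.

Gen 0: 11101101000
Gen 1 (rule 124): 10111111100
Gen 2 (rule 18): 00000000010
Gen 3 (rule 124): 00000000011

Answer: 00000000011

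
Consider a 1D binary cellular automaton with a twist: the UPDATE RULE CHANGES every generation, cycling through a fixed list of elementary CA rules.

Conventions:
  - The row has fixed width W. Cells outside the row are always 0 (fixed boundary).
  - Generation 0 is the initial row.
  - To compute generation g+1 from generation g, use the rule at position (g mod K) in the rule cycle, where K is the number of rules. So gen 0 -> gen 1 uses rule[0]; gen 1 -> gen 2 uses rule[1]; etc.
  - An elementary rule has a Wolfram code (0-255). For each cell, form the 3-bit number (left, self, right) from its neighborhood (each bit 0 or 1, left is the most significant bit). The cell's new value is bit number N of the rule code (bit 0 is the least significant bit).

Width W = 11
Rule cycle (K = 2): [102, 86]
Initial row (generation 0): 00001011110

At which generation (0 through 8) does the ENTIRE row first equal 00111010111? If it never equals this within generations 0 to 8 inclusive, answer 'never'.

Answer: never

Derivation:
Gen 0: 00001011110
Gen 1 (rule 102): 00011100010
Gen 2 (rule 86): 00100110111
Gen 3 (rule 102): 01101011001
Gen 4 (rule 86): 10101001111
Gen 5 (rule 102): 11111010001
Gen 6 (rule 86): 00001011011
Gen 7 (rule 102): 00011101101
Gen 8 (rule 86): 00100100101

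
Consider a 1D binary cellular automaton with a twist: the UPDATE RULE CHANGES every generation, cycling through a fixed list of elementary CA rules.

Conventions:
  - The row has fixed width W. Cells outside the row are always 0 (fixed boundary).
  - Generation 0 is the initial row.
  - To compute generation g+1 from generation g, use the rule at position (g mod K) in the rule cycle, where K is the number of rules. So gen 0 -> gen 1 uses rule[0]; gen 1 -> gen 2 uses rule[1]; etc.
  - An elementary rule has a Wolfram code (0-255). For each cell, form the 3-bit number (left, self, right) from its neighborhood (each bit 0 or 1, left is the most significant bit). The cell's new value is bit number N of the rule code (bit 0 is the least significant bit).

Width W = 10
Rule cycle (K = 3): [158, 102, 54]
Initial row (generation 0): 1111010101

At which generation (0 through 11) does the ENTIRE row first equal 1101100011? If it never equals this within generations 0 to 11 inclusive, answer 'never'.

Answer: never

Derivation:
Gen 0: 1111010101
Gen 1 (rule 158): 1110010101
Gen 2 (rule 102): 0010111111
Gen 3 (rule 54): 0111000000
Gen 4 (rule 158): 1110100000
Gen 5 (rule 102): 0011100000
Gen 6 (rule 54): 0100010000
Gen 7 (rule 158): 1110111000
Gen 8 (rule 102): 0011001000
Gen 9 (rule 54): 0100111100
Gen 10 (rule 158): 1111111010
Gen 11 (rule 102): 0000001110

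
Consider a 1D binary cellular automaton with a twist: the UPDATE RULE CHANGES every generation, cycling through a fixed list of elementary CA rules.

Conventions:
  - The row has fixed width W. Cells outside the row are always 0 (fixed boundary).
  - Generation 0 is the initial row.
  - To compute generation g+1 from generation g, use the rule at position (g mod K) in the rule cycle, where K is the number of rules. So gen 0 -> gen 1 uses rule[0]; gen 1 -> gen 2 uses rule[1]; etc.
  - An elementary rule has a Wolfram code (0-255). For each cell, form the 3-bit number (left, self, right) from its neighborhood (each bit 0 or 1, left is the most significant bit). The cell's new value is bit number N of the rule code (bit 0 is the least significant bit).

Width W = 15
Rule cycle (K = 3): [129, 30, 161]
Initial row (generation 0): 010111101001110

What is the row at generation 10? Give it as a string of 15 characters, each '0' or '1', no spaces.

Answer: 011100110000001

Derivation:
Gen 0: 010111101001110
Gen 1 (rule 129): 000011000000100
Gen 2 (rule 30): 000110100001110
Gen 3 (rule 161): 110001001100100
Gen 4 (rule 129): 000100000000001
Gen 5 (rule 30): 001110000000011
Gen 6 (rule 161): 100100111111000
Gen 7 (rule 129): 000000011110011
Gen 8 (rule 30): 000000110001110
Gen 9 (rule 161): 111110000100100
Gen 10 (rule 129): 011100110000001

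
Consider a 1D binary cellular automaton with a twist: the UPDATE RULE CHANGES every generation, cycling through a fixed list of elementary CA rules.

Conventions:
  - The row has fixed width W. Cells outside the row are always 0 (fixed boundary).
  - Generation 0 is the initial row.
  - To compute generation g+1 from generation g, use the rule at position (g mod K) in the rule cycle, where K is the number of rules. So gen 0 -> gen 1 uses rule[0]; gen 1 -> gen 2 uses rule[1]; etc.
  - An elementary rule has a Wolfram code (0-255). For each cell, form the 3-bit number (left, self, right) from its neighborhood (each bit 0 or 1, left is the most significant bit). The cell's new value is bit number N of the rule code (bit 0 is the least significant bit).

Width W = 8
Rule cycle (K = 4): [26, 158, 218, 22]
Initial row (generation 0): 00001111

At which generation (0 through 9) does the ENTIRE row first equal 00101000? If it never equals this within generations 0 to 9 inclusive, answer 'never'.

Answer: never

Derivation:
Gen 0: 00001111
Gen 1 (rule 26): 00011000
Gen 2 (rule 158): 00110100
Gen 3 (rule 218): 01110010
Gen 4 (rule 22): 10001111
Gen 5 (rule 26): 01011000
Gen 6 (rule 158): 11010100
Gen 7 (rule 218): 11000010
Gen 8 (rule 22): 00100111
Gen 9 (rule 26): 01011100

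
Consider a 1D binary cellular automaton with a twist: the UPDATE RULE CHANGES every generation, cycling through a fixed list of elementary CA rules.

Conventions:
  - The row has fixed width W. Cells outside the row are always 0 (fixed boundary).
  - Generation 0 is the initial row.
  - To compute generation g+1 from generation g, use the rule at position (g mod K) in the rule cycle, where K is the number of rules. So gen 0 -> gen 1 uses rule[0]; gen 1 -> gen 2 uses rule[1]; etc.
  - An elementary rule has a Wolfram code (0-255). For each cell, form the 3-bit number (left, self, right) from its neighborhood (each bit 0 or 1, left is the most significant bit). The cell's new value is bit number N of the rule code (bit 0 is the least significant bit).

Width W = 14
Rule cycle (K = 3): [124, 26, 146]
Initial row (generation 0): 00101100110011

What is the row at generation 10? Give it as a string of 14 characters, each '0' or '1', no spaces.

Answer: 00111111111110

Derivation:
Gen 0: 00101100110011
Gen 1 (rule 124): 00111110111011
Gen 2 (rule 26): 01100000100010
Gen 3 (rule 146): 10010001010101
Gen 4 (rule 124): 11011001111111
Gen 5 (rule 26): 10010111000000
Gen 6 (rule 146): 01100010100000
Gen 7 (rule 124): 01110011110000
Gen 8 (rule 26): 11001110001000
Gen 9 (rule 146): 00110101010100
Gen 10 (rule 124): 00111111111110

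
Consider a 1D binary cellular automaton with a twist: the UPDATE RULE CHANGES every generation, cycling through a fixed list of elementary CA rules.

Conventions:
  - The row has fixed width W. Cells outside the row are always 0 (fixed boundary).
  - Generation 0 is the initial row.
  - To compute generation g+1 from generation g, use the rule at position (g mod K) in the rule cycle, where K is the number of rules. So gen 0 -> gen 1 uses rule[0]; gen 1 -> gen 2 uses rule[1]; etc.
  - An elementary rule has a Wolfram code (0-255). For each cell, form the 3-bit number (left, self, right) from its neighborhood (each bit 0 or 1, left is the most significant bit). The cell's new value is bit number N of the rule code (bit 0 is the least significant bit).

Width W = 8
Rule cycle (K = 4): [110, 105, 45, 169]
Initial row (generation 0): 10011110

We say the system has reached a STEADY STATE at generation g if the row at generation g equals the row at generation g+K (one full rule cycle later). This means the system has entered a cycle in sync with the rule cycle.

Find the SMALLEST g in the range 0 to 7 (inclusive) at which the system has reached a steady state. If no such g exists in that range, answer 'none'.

Gen 0: 10011110
Gen 1 (rule 110): 10110010
Gen 2 (rule 105): 01110000
Gen 3 (rule 45): 01000111
Gen 4 (rule 169): 00010110
Gen 5 (rule 110): 00111110
Gen 6 (rule 105): 10100010
Gen 7 (rule 45): 11101010
Gen 8 (rule 169): 11010100
Gen 9 (rule 110): 11111100
Gen 10 (rule 105): 10000101
Gen 11 (rule 45): 10110111

Answer: none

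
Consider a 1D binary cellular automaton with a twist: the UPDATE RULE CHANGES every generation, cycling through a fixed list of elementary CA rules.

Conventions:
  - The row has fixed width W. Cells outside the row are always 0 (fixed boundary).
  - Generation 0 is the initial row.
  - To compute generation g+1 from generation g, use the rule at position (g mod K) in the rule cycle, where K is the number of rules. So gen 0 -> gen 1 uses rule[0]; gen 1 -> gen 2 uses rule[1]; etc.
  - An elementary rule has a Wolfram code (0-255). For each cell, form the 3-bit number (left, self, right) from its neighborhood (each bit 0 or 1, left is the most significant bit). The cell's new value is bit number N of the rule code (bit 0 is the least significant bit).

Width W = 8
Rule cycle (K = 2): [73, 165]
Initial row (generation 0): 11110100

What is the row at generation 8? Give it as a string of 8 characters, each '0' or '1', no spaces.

Answer: 10100101

Derivation:
Gen 0: 11110100
Gen 1 (rule 73): 10010001
Gen 2 (rule 165): 10010101
Gen 3 (rule 73): 00000000
Gen 4 (rule 165): 11111111
Gen 5 (rule 73): 10000001
Gen 6 (rule 165): 10111101
Gen 7 (rule 73): 00100100
Gen 8 (rule 165): 10100101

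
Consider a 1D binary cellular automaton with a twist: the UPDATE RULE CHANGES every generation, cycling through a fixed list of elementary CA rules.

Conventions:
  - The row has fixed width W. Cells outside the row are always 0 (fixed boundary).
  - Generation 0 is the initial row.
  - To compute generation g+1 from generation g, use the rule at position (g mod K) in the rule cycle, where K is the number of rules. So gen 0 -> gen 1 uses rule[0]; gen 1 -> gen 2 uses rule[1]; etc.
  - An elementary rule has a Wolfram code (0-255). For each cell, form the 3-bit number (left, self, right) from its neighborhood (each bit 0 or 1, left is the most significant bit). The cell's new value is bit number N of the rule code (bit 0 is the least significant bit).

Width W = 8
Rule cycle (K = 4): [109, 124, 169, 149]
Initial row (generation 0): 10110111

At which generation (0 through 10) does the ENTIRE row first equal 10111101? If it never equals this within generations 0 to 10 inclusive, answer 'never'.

Gen 0: 10110111
Gen 1 (rule 109): 11111101
Gen 2 (rule 124): 10000111
Gen 3 (rule 169): 00110110
Gen 4 (rule 149): 10000001
Gen 5 (rule 109): 10111101
Gen 6 (rule 124): 11100111
Gen 7 (rule 169): 11000110
Gen 8 (rule 149): 00110001
Gen 9 (rule 109): 10110101
Gen 10 (rule 124): 11111111

Answer: 5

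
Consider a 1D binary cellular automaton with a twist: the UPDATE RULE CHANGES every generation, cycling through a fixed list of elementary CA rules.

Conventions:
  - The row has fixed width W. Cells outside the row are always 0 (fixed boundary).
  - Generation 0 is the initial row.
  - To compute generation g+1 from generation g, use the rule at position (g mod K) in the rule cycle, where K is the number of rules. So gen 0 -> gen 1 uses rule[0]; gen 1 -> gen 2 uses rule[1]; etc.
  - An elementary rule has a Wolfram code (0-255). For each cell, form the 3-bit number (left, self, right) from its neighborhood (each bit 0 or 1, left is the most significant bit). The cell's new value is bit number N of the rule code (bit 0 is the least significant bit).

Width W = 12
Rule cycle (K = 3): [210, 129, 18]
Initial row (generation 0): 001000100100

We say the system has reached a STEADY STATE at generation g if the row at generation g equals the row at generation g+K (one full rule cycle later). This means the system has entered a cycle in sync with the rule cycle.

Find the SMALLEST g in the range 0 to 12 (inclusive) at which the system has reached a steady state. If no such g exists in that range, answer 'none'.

Gen 0: 001000100100
Gen 1 (rule 210): 010101011010
Gen 2 (rule 129): 000000000000
Gen 3 (rule 18): 000000000000
Gen 4 (rule 210): 000000000000
Gen 5 (rule 129): 111111111111
Gen 6 (rule 18): 000000000000
Gen 7 (rule 210): 000000000000
Gen 8 (rule 129): 111111111111
Gen 9 (rule 18): 000000000000
Gen 10 (rule 210): 000000000000
Gen 11 (rule 129): 111111111111
Gen 12 (rule 18): 000000000000
Gen 13 (rule 210): 000000000000
Gen 14 (rule 129): 111111111111
Gen 15 (rule 18): 000000000000

Answer: 3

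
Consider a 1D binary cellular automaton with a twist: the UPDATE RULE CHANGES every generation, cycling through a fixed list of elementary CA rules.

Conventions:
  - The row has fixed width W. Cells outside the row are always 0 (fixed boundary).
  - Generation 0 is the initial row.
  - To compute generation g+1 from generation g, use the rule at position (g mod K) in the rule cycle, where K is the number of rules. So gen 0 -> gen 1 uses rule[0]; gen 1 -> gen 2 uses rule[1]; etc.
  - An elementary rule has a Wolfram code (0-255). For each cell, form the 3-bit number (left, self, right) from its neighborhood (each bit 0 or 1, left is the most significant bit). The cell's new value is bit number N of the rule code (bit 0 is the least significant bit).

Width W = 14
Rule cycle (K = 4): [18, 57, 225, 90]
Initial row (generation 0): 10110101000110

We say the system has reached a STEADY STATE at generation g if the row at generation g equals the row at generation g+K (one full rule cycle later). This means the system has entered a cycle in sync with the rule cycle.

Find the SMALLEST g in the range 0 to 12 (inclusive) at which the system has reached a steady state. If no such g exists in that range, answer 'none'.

Answer: 9

Derivation:
Gen 0: 10110101000110
Gen 1 (rule 18): 00000000101001
Gen 2 (rule 57): 11111110010100
Gen 3 (rule 225): 01111110001001
Gen 4 (rule 90): 11000011010110
Gen 5 (rule 18): 00100100000001
Gen 6 (rule 57): 10010011111100
Gen 7 (rule 225): 00000001111101
Gen 8 (rule 90): 00000011000100
Gen 9 (rule 18): 00000100101010
Gen 10 (rule 57): 11110010010101
Gen 11 (rule 225): 01110000001010
Gen 12 (rule 90): 11011000010001
Gen 13 (rule 18): 00000100101010
Gen 14 (rule 57): 11110010010101
Gen 15 (rule 225): 01110000001010
Gen 16 (rule 90): 11011000010001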